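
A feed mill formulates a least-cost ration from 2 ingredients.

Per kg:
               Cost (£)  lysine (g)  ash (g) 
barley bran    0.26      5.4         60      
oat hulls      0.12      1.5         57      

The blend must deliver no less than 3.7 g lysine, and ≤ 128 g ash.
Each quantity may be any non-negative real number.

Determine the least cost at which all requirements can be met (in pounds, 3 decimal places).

£0.178

Treat it as an LP. Let x1 = kg of barley bran, x2 = kg of oat hulls.
min 0.26x1 + 0.12x2 subject to:
  5.4x1 + 1.5x2 ≥ 3.7   (lysine)
  60x1 + 57x2 ≤ 128   (ash)
  x1, x2 ≥ 0.
At the optimum only barley bran is positive (oat hulls = 0). There the lysine constraint is tight.
Solving gives x1 = 0.6852.
Total cost: 0.26·0.6852 = 0.17815.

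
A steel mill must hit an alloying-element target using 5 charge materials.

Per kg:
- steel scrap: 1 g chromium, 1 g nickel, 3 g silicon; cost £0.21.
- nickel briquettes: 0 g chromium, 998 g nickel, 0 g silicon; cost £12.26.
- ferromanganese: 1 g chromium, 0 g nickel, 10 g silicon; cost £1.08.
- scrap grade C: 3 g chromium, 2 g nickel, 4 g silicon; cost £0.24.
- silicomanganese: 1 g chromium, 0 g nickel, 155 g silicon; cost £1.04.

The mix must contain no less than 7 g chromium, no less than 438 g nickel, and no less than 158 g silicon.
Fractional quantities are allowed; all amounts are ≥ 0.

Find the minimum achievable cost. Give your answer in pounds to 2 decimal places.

Let x1 = kg of steel scrap, x2 = kg of nickel briquettes, x3 = kg of ferromanganese, x4 = kg of scrap grade C, x5 = kg of silicomanganese.
Minimise 0.21x1 + 12.26x2 + 1.08x3 + 0.24x4 + 1.04x5 with:
  1x1 + 1x3 + 3x4 + 1x5 ≥ 7   (chromium)
  1x1 + 998x2 + 2x4 ≥ 438   (nickel)
  3x1 + 10x3 + 4x4 + 155x5 ≥ 158   (silicon)
  x1, x2, x3, x4, x5 ≥ 0.
At the optimum only nickel briquettes, scrap grade C, silicomanganese are positive (steel scrap, ferromanganese = 0). The chromium, nickel, silicon requirements are met with equality.
Solving gives x2 = 0.4348, x4 = 2.011, x5 = 0.9675.
Cost = 12.26·0.4348 + 0.24·2.011 + 1.04·0.9675 = 6.8195.

£6.82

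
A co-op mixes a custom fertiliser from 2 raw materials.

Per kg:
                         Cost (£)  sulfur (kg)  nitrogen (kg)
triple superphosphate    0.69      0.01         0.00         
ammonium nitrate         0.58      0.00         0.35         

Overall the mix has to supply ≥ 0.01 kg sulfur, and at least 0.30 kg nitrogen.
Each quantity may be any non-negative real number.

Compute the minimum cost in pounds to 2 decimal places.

Treat it as an LP. Let x1 = kg of triple superphosphate, x2 = kg of ammonium nitrate.
min 0.69x1 + 0.58x2 s.t.:
  0.01x1 ≥ 0.01   (sulfur)
  0.35x2 ≥ 0.3   (nitrogen)
  x1, x2 ≥ 0.
Both inputs are positive at the optimum. Binding constraints: sulfur and nitrogen.
That vertex is x1 = 1, x2 = 0.8571.
Objective = 0.69·1 + 0.58·0.8571 = 1.1871.

£1.19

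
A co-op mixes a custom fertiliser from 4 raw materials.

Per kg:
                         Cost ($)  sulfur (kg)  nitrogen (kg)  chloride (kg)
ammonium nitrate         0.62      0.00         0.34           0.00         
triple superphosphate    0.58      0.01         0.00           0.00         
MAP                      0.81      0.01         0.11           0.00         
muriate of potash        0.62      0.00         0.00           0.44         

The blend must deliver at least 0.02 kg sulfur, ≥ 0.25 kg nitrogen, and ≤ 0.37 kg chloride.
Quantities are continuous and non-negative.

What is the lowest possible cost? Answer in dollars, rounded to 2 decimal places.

Let x1 = kg of ammonium nitrate, x2 = kg of triple superphosphate, x3 = kg of MAP, x4 = kg of muriate of potash.
Minimise 0.62x1 + 0.58x2 + 0.81x3 + 0.62x4 subject to:
  0.01x2 + 0.01x3 ≥ 0.02   (sulfur)
  0.34x1 + 0.11x3 ≥ 0.25   (nitrogen)
  0.44x4 ≤ 0.37   (chloride)
  x1, x2, x3, x4 ≥ 0.
The cheapest feasible vertex uses only ammonium nitrate, triple superphosphate; MAP, muriate of potash are not used. Binding constraints: sulfur and nitrogen.
So ammonium nitrate = 0.7353 kg, triple superphosphate = 2 kg.
Objective = 0.62·0.7353 + 0.58·2 = 1.6159.

$1.62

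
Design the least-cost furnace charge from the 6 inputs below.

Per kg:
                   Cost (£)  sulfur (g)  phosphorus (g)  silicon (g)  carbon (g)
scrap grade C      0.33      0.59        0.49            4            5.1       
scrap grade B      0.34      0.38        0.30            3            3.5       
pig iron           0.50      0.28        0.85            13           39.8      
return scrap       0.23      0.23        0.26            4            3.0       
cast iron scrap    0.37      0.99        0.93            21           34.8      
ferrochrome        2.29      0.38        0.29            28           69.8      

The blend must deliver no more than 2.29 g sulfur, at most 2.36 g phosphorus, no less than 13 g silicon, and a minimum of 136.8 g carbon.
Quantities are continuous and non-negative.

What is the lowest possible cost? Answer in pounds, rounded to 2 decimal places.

Treat it as an LP. Let x1 = kg of scrap grade C, x2 = kg of scrap grade B, x3 = kg of pig iron, x4 = kg of return scrap, x5 = kg of cast iron scrap, x6 = kg of ferrochrome.
min 0.33x1 + 0.34x2 + 0.5x3 + 0.23x4 + 0.37x5 + 2.29x6 s.t.:
  0.59x1 + 0.38x2 + 0.28x3 + 0.23x4 + 0.99x5 + 0.38x6 ≤ 2.29   (sulfur)
  0.49x1 + 0.3x2 + 0.85x3 + 0.26x4 + 0.93x5 + 0.29x6 ≤ 2.36   (phosphorus)
  4x1 + 3x2 + 13x3 + 4x4 + 21x5 + 28x6 ≥ 13   (silicon)
  5.1x1 + 3.5x2 + 39.8x3 + 3x4 + 34.8x5 + 69.8x6 ≥ 136.8   (carbon)
  x1, x2, x3, x4, x5, x6 ≥ 0.
The cheapest feasible vertex uses only pig iron, ferrochrome; scrap grade C, scrap grade B, return scrap, cast iron scrap are not used. Binding constraints: phosphorus and carbon.
That vertex is x3 = 2.617, x6 = 0.4677.
Objective = 0.5·2.617 + 2.29·0.4677 = 2.3795.

£2.38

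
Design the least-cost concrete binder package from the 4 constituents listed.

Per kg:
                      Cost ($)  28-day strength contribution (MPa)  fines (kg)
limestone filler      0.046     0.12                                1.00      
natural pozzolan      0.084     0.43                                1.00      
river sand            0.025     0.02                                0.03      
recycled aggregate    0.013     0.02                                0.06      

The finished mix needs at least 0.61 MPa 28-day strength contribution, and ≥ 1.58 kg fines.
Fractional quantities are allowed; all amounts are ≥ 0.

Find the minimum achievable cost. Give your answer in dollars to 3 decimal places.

$0.124

Treat it as an LP. Let x1 = kg of limestone filler, x2 = kg of natural pozzolan, x3 = kg of river sand, x4 = kg of recycled aggregate.
min 0.046x1 + 0.084x2 + 0.025x3 + 0.013x4 subject to:
  0.12x1 + 0.43x2 + 0.02x3 + 0.02x4 ≥ 0.61   (28-day strength contribution)
  1x1 + 1x2 + 0.03x3 + 0.06x4 ≥ 1.58   (fines)
  x1, x2, x3, x4 ≥ 0.
The optimal basis is {limestone filler, natural pozzolan}; river sand, recycled aggregate drop out. The 28-day strength contribution and fines requirements are met with equality.
That vertex is x1 = 0.2239, x2 = 1.356.
Objective = 0.046·0.2239 + 0.084·1.356 = 0.12420.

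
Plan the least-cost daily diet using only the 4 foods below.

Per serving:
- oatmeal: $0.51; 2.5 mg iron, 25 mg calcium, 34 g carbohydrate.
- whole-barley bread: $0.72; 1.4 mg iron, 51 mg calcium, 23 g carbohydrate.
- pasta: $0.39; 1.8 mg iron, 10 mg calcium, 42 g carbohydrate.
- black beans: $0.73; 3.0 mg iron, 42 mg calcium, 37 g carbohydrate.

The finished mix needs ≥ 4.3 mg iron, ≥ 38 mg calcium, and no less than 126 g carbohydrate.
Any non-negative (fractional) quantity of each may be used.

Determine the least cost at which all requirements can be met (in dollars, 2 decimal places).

Treat it as an LP. Let x1 = servings of oatmeal, x2 = servings of whole-barley bread, x3 = servings of pasta, x4 = servings of black beans.
min 0.51x1 + 0.72x2 + 0.39x3 + 0.73x4 subject to:
  2.5x1 + 1.4x2 + 1.8x3 + 3x4 ≥ 4.3   (iron)
  25x1 + 51x2 + 10x3 + 42x4 ≥ 38   (calcium)
  34x1 + 23x2 + 42x3 + 37x4 ≥ 126   (carbohydrate)
  x1, x2, x3, x4 ≥ 0.
The minimum-cost mix takes nothing from oatmeal, black beans — only whole-barley bread, pasta. There the calcium and carbohydrate constraints are tight.
That vertex is x2 = 0.1757, x3 = 2.904.
Cost = 0.72·0.1757 + 0.39·2.904 = 1.2591.

$1.26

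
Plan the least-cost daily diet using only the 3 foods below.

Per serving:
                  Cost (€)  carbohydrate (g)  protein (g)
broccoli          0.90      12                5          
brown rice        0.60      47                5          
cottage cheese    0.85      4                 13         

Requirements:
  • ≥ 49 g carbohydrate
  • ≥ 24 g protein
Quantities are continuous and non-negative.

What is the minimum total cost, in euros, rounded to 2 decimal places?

€1.82

Set it up as a linear program. Let x1 = servings of broccoli, x2 = servings of brown rice, x3 = servings of cottage cheese.
Minimise 0.9x1 + 0.6x2 + 0.85x3 s.t.:
  12x1 + 47x2 + 4x3 ≥ 49   (carbohydrate)
  5x1 + 5x2 + 13x3 ≥ 24   (protein)
  x1, x2, x3 ≥ 0.
At the optimum only brown rice, cottage cheese are positive (broccoli = 0). The carbohydrate and protein requirements are met with equality.
Solving gives x2 = 0.9154, x3 = 1.494.
Cost = 0.6·0.9154 + 0.85·1.494 = 1.8191.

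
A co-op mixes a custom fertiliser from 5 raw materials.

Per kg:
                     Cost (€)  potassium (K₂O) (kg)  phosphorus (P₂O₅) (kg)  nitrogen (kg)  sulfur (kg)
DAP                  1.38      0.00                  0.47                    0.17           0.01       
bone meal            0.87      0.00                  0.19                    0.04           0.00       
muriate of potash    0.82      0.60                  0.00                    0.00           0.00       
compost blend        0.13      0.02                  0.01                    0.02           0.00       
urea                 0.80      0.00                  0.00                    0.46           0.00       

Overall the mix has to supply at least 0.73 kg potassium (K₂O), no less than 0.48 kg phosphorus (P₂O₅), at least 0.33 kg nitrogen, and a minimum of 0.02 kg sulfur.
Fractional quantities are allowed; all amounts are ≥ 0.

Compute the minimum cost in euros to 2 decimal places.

Treat it as an LP. Let x1 = kg of DAP, x2 = kg of bone meal, x3 = kg of muriate of potash, x4 = kg of compost blend, x5 = kg of urea.
min 1.38x1 + 0.87x2 + 0.82x3 + 0.13x4 + 0.8x5 with:
  0.6x3 + 0.02x4 ≥ 0.73   (potassium (K₂O))
  0.47x1 + 0.19x2 + 0.01x4 ≥ 0.48   (phosphorus (P₂O₅))
  0.17x1 + 0.04x2 + 0.02x4 + 0.46x5 ≥ 0.33   (nitrogen)
  0.01x1 ≥ 0.02   (sulfur)
  x1, x2, x3, x4, x5 ≥ 0.
The cheapest feasible vertex uses only DAP, muriate of potash; bone meal, compost blend, urea are not used. The potassium (K₂O) and sulfur requirements are met with equality.
So DAP = 2 kg, muriate of potash = 1.217 kg.
Hence cost = 1.38·2 + 0.82·1.217 = €3.7579.

€3.76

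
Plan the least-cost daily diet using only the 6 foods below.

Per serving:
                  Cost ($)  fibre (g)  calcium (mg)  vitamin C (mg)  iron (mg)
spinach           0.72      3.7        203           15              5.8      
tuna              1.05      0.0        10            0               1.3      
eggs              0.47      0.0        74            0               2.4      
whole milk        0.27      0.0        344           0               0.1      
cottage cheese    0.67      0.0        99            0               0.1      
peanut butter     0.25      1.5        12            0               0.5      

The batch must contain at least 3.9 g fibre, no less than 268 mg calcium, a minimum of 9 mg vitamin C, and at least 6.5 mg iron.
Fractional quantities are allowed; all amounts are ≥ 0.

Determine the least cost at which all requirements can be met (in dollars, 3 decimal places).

$0.838

Treat it as an LP. Let x1 = servings of spinach, x2 = servings of tuna, x3 = servings of eggs, x4 = servings of whole milk, x5 = servings of cottage cheese, x6 = servings of peanut butter.
min 0.72x1 + 1.05x2 + 0.47x3 + 0.27x4 + 0.67x5 + 0.25x6 s.t.:
  3.7x1 + 1.5x6 ≥ 3.9   (fibre)
  203x1 + 10x2 + 74x3 + 344x4 + 99x5 + 12x6 ≥ 268   (calcium)
  15x1 ≥ 9   (vitamin C)
  5.8x1 + 1.3x2 + 2.4x3 + 0.1x4 + 0.1x5 + 0.5x6 ≥ 6.5   (iron)
  x1, x2, x3, x4, x5, x6 ≥ 0.
The cheapest feasible vertex uses only spinach, whole milk; tuna, eggs, cottage cheese, peanut butter are not used. The calcium and iron requirements are met with equality.
Optimal quantities: spinach = 1.119 servings, whole milk = 0.1189 servings.
Total cost: 0.72·1.119 + 0.27·0.1189 = 0.83778.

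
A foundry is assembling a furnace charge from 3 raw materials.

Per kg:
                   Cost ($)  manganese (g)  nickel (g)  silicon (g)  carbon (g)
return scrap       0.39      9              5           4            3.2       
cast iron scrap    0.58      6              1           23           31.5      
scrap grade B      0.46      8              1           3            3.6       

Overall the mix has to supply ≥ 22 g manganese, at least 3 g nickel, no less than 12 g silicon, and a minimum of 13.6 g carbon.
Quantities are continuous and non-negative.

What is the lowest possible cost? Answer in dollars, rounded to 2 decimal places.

$1.02

This is a linear program. Let x1 = kg of return scrap, x2 = kg of cast iron scrap, x3 = kg of scrap grade B.
Minimize 0.39x1 + 0.58x2 + 0.46x3 subject to:
  9x1 + 6x2 + 8x3 ≥ 22   (manganese)
  5x1 + 1x2 + 1x3 ≥ 3   (nickel)
  4x1 + 23x2 + 3x3 ≥ 12   (silicon)
  3.2x1 + 31.5x2 + 3.6x3 ≥ 13.6   (carbon)
  x1, x2, x3 ≥ 0.
The minimum-cost mix takes nothing from scrap grade B — only return scrap, cast iron scrap. There the manganese and carbon constraints are tight.
Solving gives x1 = 2.313, x2 = 0.1967.
Objective = 0.39·2.313 + 0.58·0.1967 = 1.0162.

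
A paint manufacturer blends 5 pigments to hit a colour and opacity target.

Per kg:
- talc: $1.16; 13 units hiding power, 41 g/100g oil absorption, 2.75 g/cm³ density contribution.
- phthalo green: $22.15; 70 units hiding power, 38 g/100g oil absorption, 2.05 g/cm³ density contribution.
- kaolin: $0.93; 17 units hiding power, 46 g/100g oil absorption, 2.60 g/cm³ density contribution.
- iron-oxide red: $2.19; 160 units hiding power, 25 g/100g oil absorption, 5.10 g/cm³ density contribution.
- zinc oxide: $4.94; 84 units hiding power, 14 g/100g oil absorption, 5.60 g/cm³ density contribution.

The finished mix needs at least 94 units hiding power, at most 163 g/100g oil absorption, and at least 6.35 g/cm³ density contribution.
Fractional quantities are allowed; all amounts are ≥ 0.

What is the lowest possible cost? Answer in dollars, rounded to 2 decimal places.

$2.42

Set it up as a linear program. Let x1 = kg of talc, x2 = kg of phthalo green, x3 = kg of kaolin, x4 = kg of iron-oxide red, x5 = kg of zinc oxide.
min 1.16x1 + 22.15x2 + 0.93x3 + 2.19x4 + 4.94x5 s.t.:
  13x1 + 70x2 + 17x3 + 160x4 + 84x5 ≥ 94   (hiding power)
  41x1 + 38x2 + 46x3 + 25x4 + 14x5 ≤ 163   (oil absorption)
  2.75x1 + 2.05x2 + 2.6x3 + 5.1x4 + 5.6x5 ≥ 6.35   (density contribution)
  x1, x2, x3, x4, x5 ≥ 0.
The optimal basis is {kaolin, iron-oxide red}; talc, phthalo green, zinc oxide drop out. The hiding power and density contribution requirements are met with equality.
Optimal quantities: kaolin = 1.63 kg, iron-oxide red = 0.4144 kg.
Cost = 0.93·1.63 + 2.19·0.4144 = 2.4234.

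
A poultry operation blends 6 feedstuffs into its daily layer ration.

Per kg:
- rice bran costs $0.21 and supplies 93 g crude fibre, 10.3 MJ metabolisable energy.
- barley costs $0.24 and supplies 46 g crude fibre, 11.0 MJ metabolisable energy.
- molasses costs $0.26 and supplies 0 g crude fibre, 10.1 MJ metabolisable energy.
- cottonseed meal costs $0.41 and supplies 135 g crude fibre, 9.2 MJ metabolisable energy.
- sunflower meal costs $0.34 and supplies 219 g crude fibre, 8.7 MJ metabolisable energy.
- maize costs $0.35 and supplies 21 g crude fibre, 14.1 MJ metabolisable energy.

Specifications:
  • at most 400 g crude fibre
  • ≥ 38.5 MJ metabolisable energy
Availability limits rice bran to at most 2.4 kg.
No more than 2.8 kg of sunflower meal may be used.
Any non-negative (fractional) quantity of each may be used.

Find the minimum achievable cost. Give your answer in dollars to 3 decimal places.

$0.805

Let x1 = kg of rice bran, x2 = kg of barley, x3 = kg of molasses, x4 = kg of cottonseed meal, x5 = kg of sunflower meal, x6 = kg of maize.
min 0.21x1 + 0.24x2 + 0.26x3 + 0.41x4 + 0.34x5 + 0.35x6 subject to:
  93x1 + 46x2 + 135x4 + 219x5 + 21x6 ≤ 400   (crude fibre)
  10.3x1 + 11x2 + 10.1x3 + 9.2x4 + 8.7x5 + 14.1x6 ≥ 38.5   (metabolisable energy)
  x1 ≤ 2.4
  x5 ≤ 2.8
  x1, x2, x3, x4, x5, x6 ≥ 0.
The optimal basis is {rice bran, barley}; molasses, cottonseed meal, sunflower meal, maize drop out. The metabolisable energy and the rice bran cap requirements are met with equality.
So rice bran = 2.4 kg, barley = 1.253 kg.
Hence cost = 0.21·2.4 + 0.24·1.253 = $0.80472.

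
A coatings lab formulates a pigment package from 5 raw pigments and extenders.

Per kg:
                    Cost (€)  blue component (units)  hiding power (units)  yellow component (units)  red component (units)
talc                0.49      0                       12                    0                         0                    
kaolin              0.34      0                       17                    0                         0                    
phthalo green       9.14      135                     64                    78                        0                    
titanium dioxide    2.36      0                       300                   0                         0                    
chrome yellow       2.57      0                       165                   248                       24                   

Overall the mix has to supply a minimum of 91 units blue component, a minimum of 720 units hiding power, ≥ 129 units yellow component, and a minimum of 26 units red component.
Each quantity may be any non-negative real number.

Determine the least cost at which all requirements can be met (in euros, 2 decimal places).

€12.86

Set it up as a linear program. Let x1 = kg of talc, x2 = kg of kaolin, x3 = kg of phthalo green, x4 = kg of titanium dioxide, x5 = kg of chrome yellow.
Minimise 0.49x1 + 0.34x2 + 9.14x3 + 2.36x4 + 2.57x5 subject to:
  135x3 ≥ 91   (blue component)
  12x1 + 17x2 + 64x3 + 300x4 + 165x5 ≥ 720   (hiding power)
  78x3 + 248x5 ≥ 129   (yellow component)
  24x5 ≥ 26   (red component)
  x1, x2, x3, x4, x5 ≥ 0.
The optimal basis is {phthalo green, titanium dioxide, chrome yellow}; talc, kaolin drop out. Binding constraints: blue component, hiding power, red component.
Optimal quantities: phthalo green = 0.6741 kg, titanium dioxide = 1.66 kg, chrome yellow = 1.083 kg.
Hence cost = 9.14·0.6741 + 2.36·1.66 + 2.57·1.083 = €12.8622.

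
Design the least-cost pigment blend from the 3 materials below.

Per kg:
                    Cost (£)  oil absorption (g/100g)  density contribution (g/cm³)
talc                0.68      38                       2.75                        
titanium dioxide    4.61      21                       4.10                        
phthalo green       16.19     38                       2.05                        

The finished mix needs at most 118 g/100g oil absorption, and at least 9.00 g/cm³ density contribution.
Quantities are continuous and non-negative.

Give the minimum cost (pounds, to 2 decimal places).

£2.87

This is a linear program. Let x1 = kg of talc, x2 = kg of titanium dioxide, x3 = kg of phthalo green.
min 0.68x1 + 4.61x2 + 16.19x3 subject to:
  38x1 + 21x2 + 38x3 ≤ 118   (oil absorption)
  2.75x1 + 4.1x2 + 2.05x3 ≥ 9   (density contribution)
  x1, x2, x3 ≥ 0.
The optimal basis is {talc, titanium dioxide}; phthalo green drops out. There the oil absorption and density contribution constraints are tight.
Optimal quantities: talc = 3.007 kg, titanium dioxide = 0.1785 kg.
Cost = 0.68·3.007 + 4.61·0.1785 = 2.8676.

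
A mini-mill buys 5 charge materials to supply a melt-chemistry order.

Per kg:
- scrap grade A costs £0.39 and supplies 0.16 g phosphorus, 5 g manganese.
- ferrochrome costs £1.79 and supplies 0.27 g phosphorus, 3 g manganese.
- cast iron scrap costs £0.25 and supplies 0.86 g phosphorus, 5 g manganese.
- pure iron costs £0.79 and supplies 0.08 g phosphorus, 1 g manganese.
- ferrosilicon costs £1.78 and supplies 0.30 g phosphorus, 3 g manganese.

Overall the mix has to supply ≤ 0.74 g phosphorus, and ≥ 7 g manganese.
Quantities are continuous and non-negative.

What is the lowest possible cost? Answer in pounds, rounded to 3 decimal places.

£0.443

Let x1 = kg of scrap grade A, x2 = kg of ferrochrome, x3 = kg of cast iron scrap, x4 = kg of pure iron, x5 = kg of ferrosilicon.
min 0.39x1 + 1.79x2 + 0.25x3 + 0.79x4 + 1.78x5 with:
  0.16x1 + 0.27x2 + 0.86x3 + 0.08x4 + 0.3x5 ≤ 0.74   (phosphorus)
  5x1 + 3x2 + 5x3 + 1x4 + 3x5 ≥ 7   (manganese)
  x1, x2, x3, x4, x5 ≥ 0.
The cheapest feasible vertex uses only scrap grade A, cast iron scrap; ferrochrome, pure iron, ferrosilicon are not used. Binding constraints: phosphorus and manganese.
Solving gives x1 = 0.6629, x3 = 0.7371.
Objective = 0.39·0.6629 + 0.25·0.7371 = 0.44281.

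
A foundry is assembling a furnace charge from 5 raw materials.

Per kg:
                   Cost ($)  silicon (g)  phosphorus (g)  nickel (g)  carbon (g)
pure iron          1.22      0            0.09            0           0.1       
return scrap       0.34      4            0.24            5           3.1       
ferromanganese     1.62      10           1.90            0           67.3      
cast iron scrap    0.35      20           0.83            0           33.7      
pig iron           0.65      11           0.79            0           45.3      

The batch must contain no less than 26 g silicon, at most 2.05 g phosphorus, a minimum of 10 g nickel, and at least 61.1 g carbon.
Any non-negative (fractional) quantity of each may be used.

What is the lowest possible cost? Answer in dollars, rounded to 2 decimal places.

$1.25

Let x1 = kg of pure iron, x2 = kg of return scrap, x3 = kg of ferromanganese, x4 = kg of cast iron scrap, x5 = kg of pig iron.
Minimize 1.22x1 + 0.34x2 + 1.62x3 + 0.35x4 + 0.65x5 s.t.:
  4x2 + 10x3 + 20x4 + 11x5 ≥ 26   (silicon)
  0.09x1 + 0.24x2 + 1.9x3 + 0.83x4 + 0.79x5 ≤ 2.05   (phosphorus)
  5x2 ≥ 10   (nickel)
  0.1x1 + 3.1x2 + 67.3x3 + 33.7x4 + 45.3x5 ≥ 61.1   (carbon)
  x1, x2, x3, x4, x5 ≥ 0.
The cheapest feasible vertex uses only return scrap, cast iron scrap; pure iron, ferromanganese, pig iron are not used. There the nickel and carbon constraints are tight.
That vertex is x2 = 2, x4 = 1.629.
Objective = 0.34·2 + 0.35·1.629 = 1.2502.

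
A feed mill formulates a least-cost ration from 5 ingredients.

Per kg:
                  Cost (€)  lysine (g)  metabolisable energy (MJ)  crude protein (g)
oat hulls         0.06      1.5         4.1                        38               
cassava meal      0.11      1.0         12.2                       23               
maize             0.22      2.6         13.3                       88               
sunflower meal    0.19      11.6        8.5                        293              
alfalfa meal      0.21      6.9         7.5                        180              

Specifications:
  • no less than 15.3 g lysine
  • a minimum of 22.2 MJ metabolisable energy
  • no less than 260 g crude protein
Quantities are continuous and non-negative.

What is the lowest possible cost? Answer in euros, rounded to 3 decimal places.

This is a linear program. Let x1 = kg of oat hulls, x2 = kg of cassava meal, x3 = kg of maize, x4 = kg of sunflower meal, x5 = kg of alfalfa meal.
Minimize 0.06x1 + 0.11x2 + 0.22x3 + 0.19x4 + 0.21x5 subject to:
  1.5x1 + 1x2 + 2.6x3 + 11.6x4 + 6.9x5 ≥ 15.3   (lysine)
  4.1x1 + 12.2x2 + 13.3x3 + 8.5x4 + 7.5x5 ≥ 22.2   (metabolisable energy)
  38x1 + 23x2 + 88x3 + 293x4 + 180x5 ≥ 260   (crude protein)
  x1, x2, x3, x4, x5 ≥ 0.
The cheapest feasible vertex uses only cassava meal, sunflower meal; oat hulls, maize, alfalfa meal are not used. Binding constraints: lysine and metabolisable energy.
Solving gives x2 = 0.9583, x4 = 1.236.
Objective = 0.11·0.9583 + 0.19·1.236 = 0.34025.

€0.340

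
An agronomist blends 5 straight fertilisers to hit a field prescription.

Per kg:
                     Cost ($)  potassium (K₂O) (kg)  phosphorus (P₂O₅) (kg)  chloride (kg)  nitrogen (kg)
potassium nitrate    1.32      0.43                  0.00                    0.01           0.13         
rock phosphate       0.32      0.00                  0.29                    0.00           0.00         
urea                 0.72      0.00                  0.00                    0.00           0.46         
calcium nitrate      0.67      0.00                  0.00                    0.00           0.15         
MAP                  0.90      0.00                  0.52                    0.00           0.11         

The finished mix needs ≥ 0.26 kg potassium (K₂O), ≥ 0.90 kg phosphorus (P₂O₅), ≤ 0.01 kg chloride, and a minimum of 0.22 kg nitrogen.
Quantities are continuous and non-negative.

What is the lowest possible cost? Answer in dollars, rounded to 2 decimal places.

$2.01

This is a linear program. Let x1 = kg of potassium nitrate, x2 = kg of rock phosphate, x3 = kg of urea, x4 = kg of calcium nitrate, x5 = kg of MAP.
min 1.32x1 + 0.32x2 + 0.72x3 + 0.67x4 + 0.9x5 subject to:
  0.43x1 ≥ 0.26   (potassium (K₂O))
  0.29x2 + 0.52x5 ≥ 0.9   (phosphorus (P₂O₅))
  0.01x1 ≤ 0.01   (chloride)
  0.13x1 + 0.46x3 + 0.15x4 + 0.11x5 ≥ 0.22   (nitrogen)
  x1, x2, x3, x4, x5 ≥ 0.
The optimal basis is {potassium nitrate, rock phosphate, urea}; calcium nitrate, MAP drop out. Binding constraints: potassium (K₂O), phosphorus (P₂O₅), nitrogen.
Solving gives x1 = 0.6047, x2 = 3.103, x3 = 0.3074.
Cost = 1.32·0.6047 + 0.32·3.103 + 0.72·0.3074 = 2.0125.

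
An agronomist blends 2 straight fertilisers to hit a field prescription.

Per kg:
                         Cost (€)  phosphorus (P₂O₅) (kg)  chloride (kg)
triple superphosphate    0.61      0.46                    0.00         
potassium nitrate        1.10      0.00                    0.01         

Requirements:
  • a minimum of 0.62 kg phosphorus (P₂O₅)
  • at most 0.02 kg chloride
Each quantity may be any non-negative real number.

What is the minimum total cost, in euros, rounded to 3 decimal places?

€0.822

Let x1 = kg of triple superphosphate, x2 = kg of potassium nitrate.
Minimize 0.61x1 + 1.1x2 subject to:
  0.46x1 ≥ 0.62   (phosphorus (P₂O₅))
  0.01x2 ≤ 0.02   (chloride)
  x1, x2 ≥ 0.
The cheapest feasible vertex uses only triple superphosphate; potassium nitrate is not used. The phosphorus (P₂O₅) requirement is met with equality.
That vertex is x1 = 1.348.
Cost = 0.61·1.348 = 0.82228.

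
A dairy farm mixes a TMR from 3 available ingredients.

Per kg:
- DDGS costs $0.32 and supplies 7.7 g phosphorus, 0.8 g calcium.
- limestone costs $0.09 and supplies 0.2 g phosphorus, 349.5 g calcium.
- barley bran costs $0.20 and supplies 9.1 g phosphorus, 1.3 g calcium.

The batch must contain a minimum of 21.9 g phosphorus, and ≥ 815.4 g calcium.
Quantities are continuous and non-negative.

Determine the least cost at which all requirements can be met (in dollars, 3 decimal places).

Set it up as a linear program. Let x1 = kg of DDGS, x2 = kg of limestone, x3 = kg of barley bran.
Minimise 0.32x1 + 0.09x2 + 0.2x3 subject to:
  7.7x1 + 0.2x2 + 9.1x3 ≥ 21.9   (phosphorus)
  0.8x1 + 349.5x2 + 1.3x3 ≥ 815.4   (calcium)
  x1, x2, x3 ≥ 0.
The minimum-cost mix takes nothing from DDGS — only limestone, barley bran. Binding constraints: phosphorus and calcium.
Optimal quantities: limestone = 2.324 kg, barley bran = 2.356 kg.
Cost = 0.09·2.324 + 0.2·2.356 = 0.68036.

$0.680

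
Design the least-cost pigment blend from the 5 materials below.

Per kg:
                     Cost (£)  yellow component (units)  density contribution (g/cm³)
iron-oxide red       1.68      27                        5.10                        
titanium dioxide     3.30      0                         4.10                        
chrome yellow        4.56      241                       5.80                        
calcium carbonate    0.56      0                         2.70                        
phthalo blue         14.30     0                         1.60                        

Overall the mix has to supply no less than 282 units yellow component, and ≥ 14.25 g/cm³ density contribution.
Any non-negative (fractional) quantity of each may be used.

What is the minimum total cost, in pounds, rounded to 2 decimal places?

£6.88

Let x1 = kg of iron-oxide red, x2 = kg of titanium dioxide, x3 = kg of chrome yellow, x4 = kg of calcium carbonate, x5 = kg of phthalo blue.
min 1.68x1 + 3.3x2 + 4.56x3 + 0.56x4 + 14.3x5 subject to:
  27x1 + 241x3 ≥ 282   (yellow component)
  5.1x1 + 4.1x2 + 5.8x3 + 2.7x4 + 1.6x5 ≥ 14.25   (density contribution)
  x1, x2, x3, x4, x5 ≥ 0.
The minimum-cost mix takes nothing from iron-oxide red, titanium dioxide, phthalo blue — only chrome yellow, calcium carbonate. The yellow component and density contribution requirements are met with equality.
That vertex is x3 = 1.17, x4 = 2.764.
Objective = 4.56·1.17 + 0.56·2.764 = 6.8830.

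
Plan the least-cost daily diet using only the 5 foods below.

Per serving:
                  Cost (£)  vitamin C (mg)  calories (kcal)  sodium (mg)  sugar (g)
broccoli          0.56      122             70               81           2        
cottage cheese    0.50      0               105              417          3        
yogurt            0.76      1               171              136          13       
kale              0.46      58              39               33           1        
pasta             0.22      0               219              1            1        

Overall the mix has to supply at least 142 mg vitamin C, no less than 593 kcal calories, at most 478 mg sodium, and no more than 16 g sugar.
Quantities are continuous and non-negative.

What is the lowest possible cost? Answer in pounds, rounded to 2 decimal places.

Let x1 = servings of broccoli, x2 = servings of cottage cheese, x3 = servings of yogurt, x4 = servings of kale, x5 = servings of pasta.
min 0.56x1 + 0.5x2 + 0.76x3 + 0.46x4 + 0.22x5 with:
  122x1 + 1x3 + 58x4 ≥ 142   (vitamin C)
  70x1 + 105x2 + 171x3 + 39x4 + 219x5 ≥ 593   (calories)
  81x1 + 417x2 + 136x3 + 33x4 + 1x5 ≤ 478   (sodium)
  2x1 + 3x2 + 13x3 + 1x4 + 1x5 ≤ 16   (sugar)
  x1, x2, x3, x4, x5 ≥ 0.
The minimum-cost mix takes nothing from cottage cheese, yogurt, kale — only broccoli, pasta. Binding constraints: vitamin C and calories.
Optimal quantities: broccoli = 1.164 servings, pasta = 2.336 servings.
Objective = 0.56·1.164 + 0.22·2.336 = 1.1658.

£1.17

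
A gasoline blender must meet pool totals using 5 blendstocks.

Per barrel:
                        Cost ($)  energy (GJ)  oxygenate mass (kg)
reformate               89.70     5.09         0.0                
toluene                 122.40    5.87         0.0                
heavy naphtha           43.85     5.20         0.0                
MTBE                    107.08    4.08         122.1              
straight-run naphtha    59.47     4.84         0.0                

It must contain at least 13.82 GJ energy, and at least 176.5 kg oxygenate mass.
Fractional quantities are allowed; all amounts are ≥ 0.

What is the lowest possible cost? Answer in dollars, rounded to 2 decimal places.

$221.59

Treat it as an LP. Let x1 = barrels of reformate, x2 = barrels of toluene, x3 = barrels of heavy naphtha, x4 = barrels of MTBE, x5 = barrels of straight-run naphtha.
min 89.7x1 + 122.4x2 + 43.85x3 + 107.08x4 + 59.47x5 s.t.:
  5.09x1 + 5.87x2 + 5.2x3 + 4.08x4 + 4.84x5 ≥ 13.82   (energy)
  122.1x4 ≥ 176.5   (oxygenate mass)
  x1, x2, x3, x4, x5 ≥ 0.
The cheapest feasible vertex uses only heavy naphtha, MTBE; reformate, toluene, straight-run naphtha are not used. The energy and oxygenate mass requirements are met with equality.
So heavy naphtha = 1.5235 barrels, MTBE = 1.4455 barrels.
Hence cost = 43.85·1.5235 + 107.08·1.4455 = $221.5896.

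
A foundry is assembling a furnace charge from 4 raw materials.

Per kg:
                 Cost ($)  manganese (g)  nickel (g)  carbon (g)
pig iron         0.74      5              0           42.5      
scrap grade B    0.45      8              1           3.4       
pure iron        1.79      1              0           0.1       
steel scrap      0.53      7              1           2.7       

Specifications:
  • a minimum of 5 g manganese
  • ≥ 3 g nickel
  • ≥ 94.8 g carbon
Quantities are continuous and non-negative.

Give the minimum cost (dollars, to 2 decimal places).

This is a linear program. Let x1 = kg of pig iron, x2 = kg of scrap grade B, x3 = kg of pure iron, x4 = kg of steel scrap.
Minimise 0.74x1 + 0.45x2 + 1.79x3 + 0.53x4 s.t.:
  5x1 + 8x2 + 1x3 + 7x4 ≥ 5   (manganese)
  1x2 + 1x4 ≥ 3   (nickel)
  42.5x1 + 3.4x2 + 0.1x3 + 2.7x4 ≥ 94.8   (carbon)
  x1, x2, x3, x4 ≥ 0.
The cheapest feasible vertex uses only pig iron, scrap grade B; pure iron, steel scrap are not used. The nickel and carbon requirements are met with equality.
Optimal quantities: pig iron = 1.991 kg, scrap grade B = 3 kg.
Cost = 0.74·1.991 + 0.45·3 = 2.8233.

$2.82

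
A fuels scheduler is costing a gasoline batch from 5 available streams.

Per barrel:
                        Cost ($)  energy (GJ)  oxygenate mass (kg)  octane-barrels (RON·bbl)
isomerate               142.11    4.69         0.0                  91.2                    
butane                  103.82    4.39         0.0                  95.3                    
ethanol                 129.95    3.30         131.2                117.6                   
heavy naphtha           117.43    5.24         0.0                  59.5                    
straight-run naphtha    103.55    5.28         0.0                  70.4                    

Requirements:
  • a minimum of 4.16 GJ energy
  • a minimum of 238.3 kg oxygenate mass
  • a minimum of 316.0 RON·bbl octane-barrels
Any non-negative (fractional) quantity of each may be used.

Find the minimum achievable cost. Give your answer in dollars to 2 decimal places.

$347.59

Let x1 = barrels of isomerate, x2 = barrels of butane, x3 = barrels of ethanol, x4 = barrels of heavy naphtha, x5 = barrels of straight-run naphtha.
Minimise 142.11x1 + 103.82x2 + 129.95x3 + 117.43x4 + 103.55x5 with:
  4.69x1 + 4.39x2 + 3.3x3 + 5.24x4 + 5.28x5 ≥ 4.16   (energy)
  131.2x3 ≥ 238.3   (oxygenate mass)
  91.2x1 + 95.3x2 + 117.6x3 + 59.5x4 + 70.4x5 ≥ 316   (octane-barrels)
  x1, x2, x3, x4, x5 ≥ 0.
The optimal basis is {butane, ethanol}; isomerate, heavy naphtha, straight-run naphtha drop out. The oxygenate mass and octane-barrels requirements are met with equality.
Optimal quantities: butane = 1.07452 barrels, ethanol = 1.81631 barrels.
Cost = 103.82·1.07452 + 129.95·1.81631 = 347.5862.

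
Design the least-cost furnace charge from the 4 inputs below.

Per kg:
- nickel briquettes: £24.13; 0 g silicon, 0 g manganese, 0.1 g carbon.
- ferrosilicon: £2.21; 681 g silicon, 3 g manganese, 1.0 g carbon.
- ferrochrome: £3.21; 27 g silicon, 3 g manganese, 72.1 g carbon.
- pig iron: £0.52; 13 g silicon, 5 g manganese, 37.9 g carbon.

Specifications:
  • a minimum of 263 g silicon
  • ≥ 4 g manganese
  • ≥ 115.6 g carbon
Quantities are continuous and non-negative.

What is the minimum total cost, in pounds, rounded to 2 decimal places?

£2.31

Set it up as a linear program. Let x1 = kg of nickel briquettes, x2 = kg of ferrosilicon, x3 = kg of ferrochrome, x4 = kg of pig iron.
min 24.13x1 + 2.21x2 + 3.21x3 + 0.52x4 with:
  681x2 + 27x3 + 13x4 ≥ 263   (silicon)
  3x2 + 3x3 + 5x4 ≥ 4   (manganese)
  0.1x1 + 1x2 + 72.1x3 + 37.9x4 ≥ 115.6   (carbon)
  x1, x2, x3, x4 ≥ 0.
The cheapest feasible vertex uses only ferrosilicon, pig iron; nickel briquettes, ferrochrome are not used. Binding constraints: silicon and carbon.
So ferrosilicon = 0.3281 kg, pig iron = 3.041 kg.
Objective = 2.21·0.3281 + 0.52·3.041 = 2.3064.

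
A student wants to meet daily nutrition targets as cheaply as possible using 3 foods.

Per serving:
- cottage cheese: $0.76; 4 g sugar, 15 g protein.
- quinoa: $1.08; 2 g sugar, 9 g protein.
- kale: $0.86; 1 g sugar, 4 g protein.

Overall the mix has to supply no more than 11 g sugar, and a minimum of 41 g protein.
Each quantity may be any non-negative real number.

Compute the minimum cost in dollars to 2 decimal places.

Let x1 = servings of cottage cheese, x2 = servings of quinoa, x3 = servings of kale.
min 0.76x1 + 1.08x2 + 0.86x3 s.t.:
  4x1 + 2x2 + 1x3 ≤ 11   (sugar)
  15x1 + 9x2 + 4x3 ≥ 41   (protein)
  x1, x2, x3 ≥ 0.
The optimal basis is {cottage cheese}; quinoa, kale drop out. There the protein constraint is tight.
Optimal quantities: cottage cheese = 2.733 servings.
Hence cost = 0.76·2.733 = $2.0771.

$2.08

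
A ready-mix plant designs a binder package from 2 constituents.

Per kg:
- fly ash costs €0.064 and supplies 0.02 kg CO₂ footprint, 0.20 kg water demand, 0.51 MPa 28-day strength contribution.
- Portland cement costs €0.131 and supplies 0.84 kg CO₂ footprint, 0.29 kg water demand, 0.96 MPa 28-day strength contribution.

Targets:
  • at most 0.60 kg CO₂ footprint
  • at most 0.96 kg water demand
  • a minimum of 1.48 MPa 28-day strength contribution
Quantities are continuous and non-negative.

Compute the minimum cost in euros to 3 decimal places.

Let x1 = kg of fly ash, x2 = kg of Portland cement.
Minimise 0.064x1 + 0.131x2 subject to:
  0.02x1 + 0.84x2 ≤ 0.6   (CO₂ footprint)
  0.2x1 + 0.29x2 ≤ 0.96   (water demand)
  0.51x1 + 0.96x2 ≥ 1.48   (28-day strength contribution)
  x1, x2 ≥ 0.
The optimal basis is {fly ash}; Portland cement drops out. There the 28-day strength contribution constraint is tight.
Solving gives x1 = 2.902.
Hence cost = 0.064·2.902 = €0.18573.

€0.186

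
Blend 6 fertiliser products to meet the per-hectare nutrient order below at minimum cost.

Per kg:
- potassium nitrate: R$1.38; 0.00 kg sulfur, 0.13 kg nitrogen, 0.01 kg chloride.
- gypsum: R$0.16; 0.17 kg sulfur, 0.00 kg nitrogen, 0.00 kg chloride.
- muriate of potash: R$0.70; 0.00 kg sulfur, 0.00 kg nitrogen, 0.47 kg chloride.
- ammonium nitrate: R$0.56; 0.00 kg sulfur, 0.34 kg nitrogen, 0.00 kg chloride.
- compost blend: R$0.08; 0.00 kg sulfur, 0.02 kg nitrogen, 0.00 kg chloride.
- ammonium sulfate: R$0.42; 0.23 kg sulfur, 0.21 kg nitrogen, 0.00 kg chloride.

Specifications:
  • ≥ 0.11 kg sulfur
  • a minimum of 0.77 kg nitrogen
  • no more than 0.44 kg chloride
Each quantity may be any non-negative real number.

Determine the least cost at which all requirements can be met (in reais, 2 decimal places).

Let x1 = kg of potassium nitrate, x2 = kg of gypsum, x3 = kg of muriate of potash, x4 = kg of ammonium nitrate, x5 = kg of compost blend, x6 = kg of ammonium sulfate.
Minimise 1.38x1 + 0.16x2 + 0.7x3 + 0.56x4 + 0.08x5 + 0.42x6 with:
  0.17x2 + 0.23x6 ≥ 0.11   (sulfur)
  0.13x1 + 0.34x4 + 0.02x5 + 0.21x6 ≥ 0.77   (nitrogen)
  0.01x1 + 0.47x3 ≤ 0.44   (chloride)
  x1, x2, x3, x4, x5, x6 ≥ 0.
The optimal basis is {ammonium nitrate, ammonium sulfate}; potassium nitrate, gypsum, muriate of potash, compost blend drop out. There the sulfur and nitrogen constraints are tight.
So ammonium nitrate = 1.969 kg, ammonium sulfate = 0.4783 kg.
Total cost: 0.56·1.969 + 0.42·0.4783 = 1.3035.

R$1.30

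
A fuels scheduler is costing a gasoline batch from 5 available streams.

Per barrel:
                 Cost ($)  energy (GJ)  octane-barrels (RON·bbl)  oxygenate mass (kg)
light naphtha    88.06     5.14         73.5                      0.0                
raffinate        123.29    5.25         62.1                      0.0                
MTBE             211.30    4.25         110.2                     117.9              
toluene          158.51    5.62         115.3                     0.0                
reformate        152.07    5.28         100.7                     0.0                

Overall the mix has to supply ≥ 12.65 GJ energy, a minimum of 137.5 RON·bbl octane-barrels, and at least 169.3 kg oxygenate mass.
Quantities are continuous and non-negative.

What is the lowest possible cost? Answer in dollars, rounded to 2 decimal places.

Treat it as an LP. Let x1 = barrels of light naphtha, x2 = barrels of raffinate, x3 = barrels of MTBE, x4 = barrels of toluene, x5 = barrels of reformate.
Minimize 88.06x1 + 123.29x2 + 211.3x3 + 158.51x4 + 152.07x5 with:
  5.14x1 + 5.25x2 + 4.25x3 + 5.62x4 + 5.28x5 ≥ 12.65   (energy)
  73.5x1 + 62.1x2 + 110.2x3 + 115.3x4 + 100.7x5 ≥ 137.5   (octane-barrels)
  117.9x3 ≥ 169.3   (oxygenate mass)
  x1, x2, x3, x4, x5 ≥ 0.
The cheapest feasible vertex uses only light naphtha, MTBE; raffinate, toluene, reformate are not used. Binding constraints: energy and oxygenate mass.
That vertex is x1 = 1.27377, x3 = 1.43596.
Total cost: 88.06·1.27377 + 211.3·1.43596 = 415.5865.

$415.59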